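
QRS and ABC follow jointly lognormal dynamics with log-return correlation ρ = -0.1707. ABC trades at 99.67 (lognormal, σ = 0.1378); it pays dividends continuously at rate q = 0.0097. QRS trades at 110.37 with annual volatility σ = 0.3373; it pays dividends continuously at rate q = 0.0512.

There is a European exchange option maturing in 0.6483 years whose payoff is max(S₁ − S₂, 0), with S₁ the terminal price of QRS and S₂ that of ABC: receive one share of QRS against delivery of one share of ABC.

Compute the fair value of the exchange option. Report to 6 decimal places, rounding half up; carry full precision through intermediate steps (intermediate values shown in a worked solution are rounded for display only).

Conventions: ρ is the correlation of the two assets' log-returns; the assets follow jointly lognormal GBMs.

σ_eff = √(σ₁² + σ₂² − 2ρσ₁σ₂) = √(0.3373² + 0.1378² − 2·-0.1707·0.3373·0.1378) = 0.385524
d₁ = (ln(S₁/S₂) + (q₂ − q₁ + σ_eff²/2)T) / (σ_eff√T) = (ln(110.37/99.67) + (0.0097 − 0.0512 + 0.074314)·0.6483) / 0.310412 = 0.397043
d₂ = d₁ − σ_eff√T = 0.397043 − 0.310412 = 0.086631
N(d₁) = 0.654332,  N(d₂) = 0.534518
V = S₁·e^{−q₁T}·N(d₁) − S₂·e^{−q₂T}·N(d₂) = 69.860840 − 52.941392 = 16.919448
Key observation: no risk-free rate is needed — with the second asset as numeraire the exchange option is a call on the ratio S₁/S₂, and r cancels out of the value.

exchange price = 16.919448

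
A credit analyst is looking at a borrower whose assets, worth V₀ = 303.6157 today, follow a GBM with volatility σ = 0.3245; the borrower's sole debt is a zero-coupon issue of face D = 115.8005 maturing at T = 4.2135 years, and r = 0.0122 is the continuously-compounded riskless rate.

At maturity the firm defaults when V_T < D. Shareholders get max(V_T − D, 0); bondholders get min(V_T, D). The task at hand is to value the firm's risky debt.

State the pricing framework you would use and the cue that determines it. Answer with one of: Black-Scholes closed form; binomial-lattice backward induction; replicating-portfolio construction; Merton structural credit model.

framework: Merton structural credit model

Key observation: the asked-for credit quantity lives on the firm's capital structure — asset value, asset volatility, debt face 115.8005 — which is the structural model's domain.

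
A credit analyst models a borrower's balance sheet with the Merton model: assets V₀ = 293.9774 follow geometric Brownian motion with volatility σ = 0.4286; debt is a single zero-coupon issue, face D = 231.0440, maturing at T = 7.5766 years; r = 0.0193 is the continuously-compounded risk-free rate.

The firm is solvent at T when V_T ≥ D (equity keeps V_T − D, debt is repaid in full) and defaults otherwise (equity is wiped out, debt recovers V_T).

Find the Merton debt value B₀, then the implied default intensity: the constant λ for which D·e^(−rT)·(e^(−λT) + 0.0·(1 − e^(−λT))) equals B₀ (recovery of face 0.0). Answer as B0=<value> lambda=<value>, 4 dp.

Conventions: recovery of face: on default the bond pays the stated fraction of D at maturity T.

B0=131.9109 lambda=0.0547

Work the structural quantities from V₀ = 293.9774 against face 231.0440:
d₁ = [ln(V₀/D) + (r + σ²/2)T] / (σ√T)
   = [ln(293.9774/231.0440) + (0.0193 + 0.5·0.4286²)·7.5766] / (0.4286·√7.5766)
   = [0.240895 + 0.842131] / 1.179748 = 0.918015
d₂ = d₁ − σ√T = 0.918015 − 1.179748 = -0.261734
N(d₁) = 0.820694,  N(d₂) = 0.396763,  e^(−rT) = 0.863960
E₀ = V₀·N(d₁) − D·e^(−rT)·N(d₂)
   = 293.9774·0.820694 − 231.0440·0.863960·0.396763 = 162.066527
B₀ = V₀ − E₀ = 293.9774 − 162.066527 = 131.910873
e^(−λT) = (B₀·e^(rT)/D − 0)/(1 − 0) = (131.9109·1.157460/231.0440 − 0)/1 = 0.66083368
λ = −ln(0.66083368)/7.5766 = 0.054675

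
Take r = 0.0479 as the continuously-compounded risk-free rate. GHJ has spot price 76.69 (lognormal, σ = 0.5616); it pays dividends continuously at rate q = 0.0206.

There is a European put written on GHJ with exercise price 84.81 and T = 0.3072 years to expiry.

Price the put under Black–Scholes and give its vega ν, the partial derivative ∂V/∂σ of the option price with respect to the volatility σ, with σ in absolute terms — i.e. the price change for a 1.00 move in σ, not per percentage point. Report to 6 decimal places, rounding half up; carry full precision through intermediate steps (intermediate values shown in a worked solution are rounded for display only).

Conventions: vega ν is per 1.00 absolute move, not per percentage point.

σ√T = 0.5616·√0.3072 = 0.311270
d₁ = (ln(S/K) + (r−q+σ²/2)T) / (σ√T) = (ln(76.69/84.81) + (0.0479−0.0206+0.5616²/2)·0.3072) / 0.311270 = (-0.100642 + 0.056831) / 0.311270 = -0.140749
d₂ = d₁ − σ√T = -0.140749 − 0.311270 = -0.452019
e^{−rT} = 0.985393
e^{−qT} = 0.993692
N(−d₁) = 0.555966,  N(−d₂) = 0.674372
Put price V = K·e^{−rT}·N(−d₂) − S·e^{−qT}·N(−d₁) = 56.358094 − 42.368054 = 13.990040
φ(d₁) = (1/√(2π))·e^{−d₁²/2} = 0.395010
ν = S·e^{−qT}·φ(d₁)·√T = 16.684351

price = 13.990040
ν = 16.684351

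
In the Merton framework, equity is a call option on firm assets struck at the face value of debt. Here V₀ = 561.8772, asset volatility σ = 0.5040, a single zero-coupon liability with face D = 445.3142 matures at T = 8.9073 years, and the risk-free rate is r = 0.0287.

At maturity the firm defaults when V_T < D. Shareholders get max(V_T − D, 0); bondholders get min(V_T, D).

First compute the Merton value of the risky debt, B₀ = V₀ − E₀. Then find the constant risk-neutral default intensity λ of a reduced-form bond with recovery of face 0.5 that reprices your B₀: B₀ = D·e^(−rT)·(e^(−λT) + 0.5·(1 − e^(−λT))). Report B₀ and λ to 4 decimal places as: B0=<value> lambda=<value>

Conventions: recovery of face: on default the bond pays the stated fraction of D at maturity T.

Equity is a call on the firm's assets struck at D = 445.3142:
d₁ = [ln(V₀/D) + (r + σ²/2)T] / (σ√T)
   = [ln(561.8772/445.3142) + (0.0287 + 0.5·0.5040²)·8.9073] / (0.5040·√8.9073)
   = [0.232503 + 1.386938] / 1.504193 = 1.076618
d₂ = d₁ − σ√T = 1.076618 − 1.504193 = -0.427575
N(d₁) = 0.859174,  N(d₂) = 0.334480,  e^(−rT) = 0.774421
E₀ = V₀·N(d₁) − D·e^(−rT)·N(d₂)
   = 561.8772·0.859174 − 445.3142·0.774421·0.334480 = 367.401471
B₀ = V₀ − E₀ = 561.8772 − 367.401471 = 194.475729
e^(−λT) = (B₀·e^(rT)/D − 0.5)/(1 − 0.5) = (194.4757·1.291287/445.3142 − 0.5)/0.5 = 0.12785073
λ = −ln(0.12785073)/8.9073 = 0.230922

B0=194.4757 lambda=0.2309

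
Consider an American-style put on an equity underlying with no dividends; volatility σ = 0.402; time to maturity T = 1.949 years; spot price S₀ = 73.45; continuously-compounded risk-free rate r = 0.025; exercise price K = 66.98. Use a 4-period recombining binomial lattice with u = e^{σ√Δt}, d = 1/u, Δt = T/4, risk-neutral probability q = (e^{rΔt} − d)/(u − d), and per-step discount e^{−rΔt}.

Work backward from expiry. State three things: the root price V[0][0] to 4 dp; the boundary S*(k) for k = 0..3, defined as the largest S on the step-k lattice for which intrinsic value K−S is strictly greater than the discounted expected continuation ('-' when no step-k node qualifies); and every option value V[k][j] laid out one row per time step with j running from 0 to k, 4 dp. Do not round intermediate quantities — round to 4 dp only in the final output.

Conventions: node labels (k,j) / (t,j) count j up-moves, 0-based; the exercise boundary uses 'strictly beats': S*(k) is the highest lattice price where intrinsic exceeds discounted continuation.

Δt=0.48725  u=1.32394  d=0.75532  q=0.45186  discount=0.98789
step 4 (expiry): payoffs max(K−S,0) = 43.0731 25.0758 0.0000 0.0000 0.0000
step 3: (k=3,j=0): S=31.6512, K−S=35.3288, hold=34.5178 ⇒ V=35.3288 exercise | (k=3,j=1): S=55.4785, K−S=11.5015, hold=13.5787 ⇒ V=13.5787 continue | (k=3,j=2): S=97.2431, K−S=0.0000, hold=0.0000 ⇒ V=0.0000 continue | (k=3,j=3): S=170.4484, K−S=0.0000, hold=0.0000 ⇒ V=0.0000 continue  boundary S*=31.6512
step 2: (k=2,j=0): S=41.9042, K−S=25.0758, hold=25.1921 ⇒ V=25.1921 continue | (k=2,j=1): S=73.4500, K−S=0.0000, hold=7.3529 ⇒ V=7.3529 continue | (k=2,j=2): S=128.7437, K−S=0.0000, hold=0.0000 ⇒ V=0.0000 continue  boundary S*=-
step 1: (k=1,j=0): S=55.4785, K−S=11.5015, hold=16.9239 ⇒ V=16.9239 continue | (k=1,j=1): S=97.2431, K−S=0.0000, hold=3.9816 ⇒ V=3.9816 continue  boundary S*=-
step 0: (k=0,j=0): S=73.4500, K−S=0.0000, hold=10.9417 ⇒ V=10.9417 continue  boundary S*=-

price = 10.9417
boundary = - - - 31.6512
tree:
10.9417
16.9239 3.9816
25.1921 7.3529 0.0000
35.3288 13.5787 0.0000 0.0000
43.0731 25.0758 0.0000 0.0000 0.0000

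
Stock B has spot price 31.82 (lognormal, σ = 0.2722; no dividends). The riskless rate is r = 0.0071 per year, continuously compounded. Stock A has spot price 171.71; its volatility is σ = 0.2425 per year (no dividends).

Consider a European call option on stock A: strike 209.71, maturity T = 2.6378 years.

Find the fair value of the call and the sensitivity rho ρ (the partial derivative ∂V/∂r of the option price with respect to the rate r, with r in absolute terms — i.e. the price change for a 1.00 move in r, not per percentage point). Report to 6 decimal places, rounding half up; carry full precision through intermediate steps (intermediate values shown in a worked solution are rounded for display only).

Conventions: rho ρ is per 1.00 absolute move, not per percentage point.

σ√T = 0.2425·√2.6378 = 0.393852
d₁ = (ln(S/K) + (r+σ²/2)T) / (σ√T) = (ln(171.71/209.71) + (0.0071+0.2425²/2)·2.6378) / 0.393852 = (-0.199919 + 0.096288) / 0.393852 = -0.263121
d₂ = d₁ − σ√T = -0.263121 − 0.393852 = -0.656973
e^{−rT} = 0.981446
N(d₁) = 0.396229,  N(d₂) = 0.255599
Call price V = S·N(d₁) − K·e^{−rT}·N(d₂) = 68.036418 − 52.607182 = 15.429236
ρ = K·T·e^{−rT}·N(d₂) = 138.767225

price = 15.429236
ρ = 138.767225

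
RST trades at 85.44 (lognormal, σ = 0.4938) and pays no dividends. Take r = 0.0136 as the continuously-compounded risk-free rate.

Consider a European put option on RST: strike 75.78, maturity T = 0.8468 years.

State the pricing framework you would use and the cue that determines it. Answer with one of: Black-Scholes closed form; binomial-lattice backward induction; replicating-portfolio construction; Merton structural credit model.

framework: Black-Scholes closed form

Key observation: the strike-75.78 put on RST is European-exercise on a continuously-modelled lognormal underlying, so its value is a single closed-form evaluation.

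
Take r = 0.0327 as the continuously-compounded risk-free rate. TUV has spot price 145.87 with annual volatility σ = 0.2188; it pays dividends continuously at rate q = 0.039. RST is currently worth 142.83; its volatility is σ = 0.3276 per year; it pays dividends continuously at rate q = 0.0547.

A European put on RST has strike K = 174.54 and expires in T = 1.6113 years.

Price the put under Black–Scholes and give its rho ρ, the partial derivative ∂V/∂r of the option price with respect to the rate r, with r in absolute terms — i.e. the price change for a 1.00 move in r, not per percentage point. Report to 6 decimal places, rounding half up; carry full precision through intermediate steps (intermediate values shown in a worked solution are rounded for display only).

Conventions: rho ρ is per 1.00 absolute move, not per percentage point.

price = 45.557879
ρ = -208.351633

σ√T = 0.3276·√1.6113 = 0.415846
d₁ = (ln(S/K) + (r−q+σ²/2)T) / (σ√T) = (ln(142.83/174.54) + (0.0327−0.0547+0.3276²/2)·1.6113) / 0.415846 = (-0.200499 + 0.051015) / 0.415846 = -0.359469
d₂ = d₁ − σ√T = -0.359469 − 0.415846 = -0.775315
e^{−rT} = 0.948675
e^{−qT} = 0.915634
N(−d₁) = 0.640378,  N(−d₂) = 0.780923
Put price V = K·e^{−rT}·N(−d₂) − S·e^{−qT}·N(−d₁) = 129.306543 − 83.748664 = 45.557879
ρ = −K·T·e^{−rT}·N(−d₂) = -208.351633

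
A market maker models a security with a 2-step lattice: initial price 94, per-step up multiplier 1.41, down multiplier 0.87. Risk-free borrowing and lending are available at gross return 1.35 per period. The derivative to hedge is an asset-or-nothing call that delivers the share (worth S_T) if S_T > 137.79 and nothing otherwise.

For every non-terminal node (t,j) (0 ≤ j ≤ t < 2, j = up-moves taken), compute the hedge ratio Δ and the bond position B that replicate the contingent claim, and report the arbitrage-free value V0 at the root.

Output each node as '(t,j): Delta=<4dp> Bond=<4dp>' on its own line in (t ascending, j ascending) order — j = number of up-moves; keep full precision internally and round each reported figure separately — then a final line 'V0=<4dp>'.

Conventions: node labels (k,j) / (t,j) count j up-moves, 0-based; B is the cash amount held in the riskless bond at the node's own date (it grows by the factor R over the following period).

Since d<R<u, set p* = (R−d)/(u−d) = 0.8889; price each node as the discounted p*-expectation of its children.
At maturity the claim pays: V(2,0)=0.0000, V(2,1)=0.0000, V(2,2)=186.8814
  t=1,j=0: stock 81.7800 → up 115.3098 (V=0.0000), down 71.1486 (V=0.0000). Price 0.0000; hedge Δ=0.0000, bond B=0.0000.
  t=1,j=1: stock 132.5400 → up 186.8814 (V=186.8814), down 115.3098 (V=0.0000). Price 123.0495; hedge Δ=2.6111, bond B=-223.0272.
  t=0,j=0: stock 94.0000 → up 132.5400 (V=123.0495), down 81.7800 (V=0.0000). Price 81.0202; hedge Δ=2.4241, bond B=-146.8492.
As a check, the time-0 holding Δ(0,0)·S0 + B(0,0) comes to 81.0202 — exactly V0.

(0,0): Delta=2.4241 Bond=-146.8492
(1,0): Delta=0.0000 Bond=0.0000
(1,1): Delta=2.6111 Bond=-223.0272
V0=81.0202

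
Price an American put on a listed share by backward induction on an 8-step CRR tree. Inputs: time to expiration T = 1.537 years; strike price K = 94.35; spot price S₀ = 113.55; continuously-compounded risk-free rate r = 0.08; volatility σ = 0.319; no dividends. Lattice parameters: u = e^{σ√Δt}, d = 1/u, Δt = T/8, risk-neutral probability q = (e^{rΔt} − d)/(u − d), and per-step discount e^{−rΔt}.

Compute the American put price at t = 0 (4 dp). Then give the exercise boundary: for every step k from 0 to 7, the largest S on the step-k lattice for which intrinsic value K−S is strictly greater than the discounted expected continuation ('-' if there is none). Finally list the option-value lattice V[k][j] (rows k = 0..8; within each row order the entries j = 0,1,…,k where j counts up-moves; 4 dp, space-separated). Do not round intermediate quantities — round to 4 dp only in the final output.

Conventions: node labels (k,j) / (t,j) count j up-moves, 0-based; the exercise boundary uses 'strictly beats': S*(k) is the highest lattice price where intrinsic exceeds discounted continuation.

price = 5.5029
boundary = - - - - 64.9064 56.4368 64.9064 74.6470
tree:
5.5029
8.7566 2.6670
13.5611 4.5878 0.9756
20.3486 7.7072 1.8485 0.1999
29.4436 12.5692 3.4541 0.4233 0.0000
37.9132 19.7314 6.3403 0.8960 0.0000 0.0000
45.2776 29.4436 11.3646 1.8968 0.0000 0.0000 0.0000
51.6810 37.9132 19.7030 4.0155 0.0000 0.0000 0.0000 0.0000
57.2488 45.2776 29.4436 8.5006 0.0000 0.0000 0.0000 0.0000 0.0000

Δt=0.19212  u=1.15007  d=0.86951  q=0.52031  discount=0.98475
step 8 (expiry): payoffs max(K−S,0) = 57.2488 45.2776 29.4436 8.5006 0.0000 0.0000 0.0000 0.0000 0.0000
step 7: (k=7,j=0): S=42.6690, K−S=51.6810, hold=50.2419 ⇒ V=51.6810 exercise | (k=7,j=1): S=56.4368, K−S=37.9132, hold=36.4741 ⇒ V=37.9132 exercise | (k=7,j=2): S=74.6470, K−S=19.7030, hold=18.2639 ⇒ V=19.7030 exercise | (k=7,j=3): S=98.7330, K−S=0.0000, hold=4.0155 ⇒ V=4.0155 continue | (k=7,j=4): S=130.5906, K−S=0.0000, hold=0.0000 ⇒ V=0.0000 continue | (k=7,j=5): S=172.7277, K−S=0.0000, hold=0.0000 ⇒ V=0.0000 continue | (k=7,j=6): S=228.4608, K−S=0.0000, hold=0.0000 ⇒ V=0.0000 continue | (k=7,j=7): S=302.1771, K−S=0.0000, hold=0.0000 ⇒ V=0.0000 continue  boundary S*=74.6470
step 6: (k=6,j=0): S=49.0724, K−S=45.2776, hold=43.8385 ⇒ V=45.2776 exercise | (k=6,j=1): S=64.9064, K−S=29.4436, hold=28.0045 ⇒ V=29.4436 exercise | (k=6,j=2): S=85.8494, K−S=8.5006, hold=11.3646 ⇒ V=11.3646 continue | (k=6,j=3): S=113.5500, K−S=0.0000, hold=1.8968 ⇒ V=1.8968 continue | (k=6,j=4): S=150.1886, K−S=0.0000, hold=0.0000 ⇒ V=0.0000 continue | (k=6,j=5): S=198.6492, K−S=0.0000, hold=0.0000 ⇒ V=0.0000 continue | (k=6,j=6): S=262.7463, K−S=0.0000, hold=0.0000 ⇒ V=0.0000 continue  boundary S*=64.9064
step 5: (k=5,j=0): S=56.4368, K−S=37.9132, hold=36.4741 ⇒ V=37.9132 exercise | (k=5,j=1): S=74.6470, K−S=19.7030, hold=19.7314 ⇒ V=19.7314 continue | (k=5,j=2): S=98.7330, K−S=0.0000, hold=6.3403 ⇒ V=6.3403 continue | (k=5,j=3): S=130.5906, K−S=0.0000, hold=0.8960 ⇒ V=0.8960 continue | (k=5,j=4): S=172.7277, K−S=0.0000, hold=0.0000 ⇒ V=0.0000 continue | (k=5,j=5): S=228.4608, K−S=0.0000, hold=0.0000 ⇒ V=0.0000 continue  boundary S*=56.4368
step 4: (k=4,j=0): S=64.9064, K−S=29.4436, hold=28.0191 ⇒ V=29.4436 exercise | (k=4,j=1): S=85.8494, K−S=8.5006, hold=12.5692 ⇒ V=12.5692 continue | (k=4,j=2): S=113.5500, K−S=0.0000, hold=3.4541 ⇒ V=3.4541 continue | (k=4,j=3): S=150.1886, K−S=0.0000, hold=0.4233 ⇒ V=0.4233 continue | (k=4,j=4): S=198.6492, K−S=0.0000, hold=0.0000 ⇒ V=0.0000 continue  boundary S*=64.9064
step 3: (k=3,j=0): S=74.6470, K−S=19.7030, hold=20.3486 ⇒ V=20.3486 continue | (k=3,j=1): S=98.7330, K−S=0.0000, hold=7.7072 ⇒ V=7.7072 continue | (k=3,j=2): S=130.5906, K−S=0.0000, hold=1.8485 ⇒ V=1.8485 continue | (k=3,j=3): S=172.7277, K−S=0.0000, hold=0.1999 ⇒ V=0.1999 continue  boundary S*=-
step 2: (k=2,j=0): S=85.8494, K−S=8.5006, hold=13.5611 ⇒ V=13.5611 continue | (k=2,j=1): S=113.5500, K−S=0.0000, hold=4.5878 ⇒ V=4.5878 continue | (k=2,j=2): S=150.1886, K−S=0.0000, hold=0.9756 ⇒ V=0.9756 continue  boundary S*=-
step 1: (k=1,j=0): S=98.7330, K−S=0.0000, hold=8.7566 ⇒ V=8.7566 continue | (k=1,j=1): S=130.5906, K−S=0.0000, hold=2.6670 ⇒ V=2.6670 continue  boundary S*=-
step 0: (k=0,j=0): S=113.5500, K−S=0.0000, hold=5.5029 ⇒ V=5.5029 continue  boundary S*=-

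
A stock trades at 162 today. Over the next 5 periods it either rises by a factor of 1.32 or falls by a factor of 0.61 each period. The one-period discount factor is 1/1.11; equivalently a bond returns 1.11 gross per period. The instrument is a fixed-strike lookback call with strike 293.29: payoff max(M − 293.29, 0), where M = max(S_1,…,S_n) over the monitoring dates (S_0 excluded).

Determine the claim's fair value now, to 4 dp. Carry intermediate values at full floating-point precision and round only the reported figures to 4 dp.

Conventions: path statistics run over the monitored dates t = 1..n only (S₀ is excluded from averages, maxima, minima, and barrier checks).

price = 50.8877

No-arbitrage gives p* = (R−d)/(u−d) = 0.7042: enumerate every path, weight its payoff by its p*-probability, and discount by R^5.
Enumerate all 2^5 = 32 price paths (U = up ×1.32, D = down ×0.61); each path with k up-moves has probability p*^k·(1−p*)^(5−k).
DDDDD: M=98.8200, payoff=0.0000, prob=0.002264
UDDDD: M=213.8400, payoff=0.0000, prob=0.005390
DUDDD: M=130.4424, payoff=0.0000, prob=0.005390
UUDDD: M=282.2688, payoff=0.0000, prob=0.012832
DDUDD: M=98.8200, payoff=0.0000, prob=0.005390
UDUDD: M=213.8400, payoff=0.0000, prob=0.012832
DUUDD: M=172.1840, payoff=0.0000, prob=0.012832
UUUDD: M=372.5948, payoff=79.3048, prob=0.030553
DDDUD: M=98.8200, payoff=0.0000, prob=0.005390
UDDUD: M=213.8400, payoff=0.0000, prob=0.012832
DUDUD: M=130.4424, payoff=0.0000, prob=0.012832
UUDUD: M=282.2688, payoff=0.0000, prob=0.030553
DDUUD: M=105.0322, payoff=0.0000, prob=0.012832
UDUUD: M=227.2828, payoff=0.0000, prob=0.030553
DUUUD: M=227.2828, payoff=0.0000, prob=0.030553
UUUUD: M=491.8252, payoff=198.5352, prob=0.072746
DDDDU: M=98.8200, payoff=0.0000, prob=0.005390
UDDDU: M=213.8400, payoff=0.0000, prob=0.012832
DUDDU: M=130.4424, payoff=0.0000, prob=0.012832
UUDDU: M=282.2688, payoff=0.0000, prob=0.030553
DDUDU: M=98.8200, payoff=0.0000, prob=0.012832
UDUDU: M=213.8400, payoff=0.0000, prob=0.030553
DUUDU: M=172.1840, payoff=0.0000, prob=0.030553
UUUDU: M=372.5948, payoff=79.3048, prob=0.072746
DDDUU: M=98.8200, payoff=0.0000, prob=0.012832
UDDUU: M=213.8400, payoff=0.0000, prob=0.030553
DUDUU: M=138.6425, payoff=0.0000, prob=0.030553
UUDUU: M=300.0133, payoff=6.7233, prob=0.072746
DDUUU: M=138.6425, payoff=0.0000, prob=0.030553
UDUUU: M=300.0133, payoff=6.7233, prob=0.072746
DUUUU: M=300.0133, payoff=6.7233, prob=0.072746
UUUUU: M=649.2092, payoff=355.9192, prob=0.173204
Price = Σ prob·payoff / R^5 = 85.748657 / 1.685058 = 50.8877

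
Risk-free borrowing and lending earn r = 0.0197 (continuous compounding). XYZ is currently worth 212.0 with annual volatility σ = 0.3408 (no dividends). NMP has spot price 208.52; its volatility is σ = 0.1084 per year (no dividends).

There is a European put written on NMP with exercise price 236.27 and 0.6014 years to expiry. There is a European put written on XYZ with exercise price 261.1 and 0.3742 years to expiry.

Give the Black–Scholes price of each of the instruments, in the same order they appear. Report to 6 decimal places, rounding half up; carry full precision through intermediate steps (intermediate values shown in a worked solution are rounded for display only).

price(NMP put K=236.27) = 25.733144
price(XYZ put K=261.1) = 51.526711

[NMP put K=236.27]
σ√T = 0.1084·√0.6014 = 0.084064
d₁ = (ln(S/K) + (r+σ²/2)T) / (σ√T) = (ln(208.52/236.27) + (0.0197+0.1084²/2)·0.6014) / 0.084064 = (-0.124940 + 0.015381) / 0.084064 = -1.303281
d₂ = d₁ − σ√T = -1.303281 − 0.084064 = -1.387346
e^{−rT} = 0.988222
N(−d₁) = 0.903761,  N(−d₂) = 0.917332
price = K·e^{−rT}·N(−d₂) − S·N(−d₁) = 214.185314 − 188.452170 = 25.733144
[XYZ put K=261.1]
σ√T = 0.3408·√0.3742 = 0.208474
d₁ = (ln(S/K) + (r+σ²/2)T) / (σ√T) = (ln(212.0/261.1) + (0.0197+0.3408²/2)·0.3742) / 0.208474 = (-0.208317 + 0.029102) / 0.208474 = -0.859651
d₂ = d₁ − σ√T = -0.859651 − 0.208474 = -1.068125
e^{−rT} = 0.992655
N(−d₁) = 0.805009,  N(−d₂) = 0.857268
price = K·e^{−rT}·N(−d₂) − S·N(−d₁) = 222.188702 − 170.661991 = 51.526711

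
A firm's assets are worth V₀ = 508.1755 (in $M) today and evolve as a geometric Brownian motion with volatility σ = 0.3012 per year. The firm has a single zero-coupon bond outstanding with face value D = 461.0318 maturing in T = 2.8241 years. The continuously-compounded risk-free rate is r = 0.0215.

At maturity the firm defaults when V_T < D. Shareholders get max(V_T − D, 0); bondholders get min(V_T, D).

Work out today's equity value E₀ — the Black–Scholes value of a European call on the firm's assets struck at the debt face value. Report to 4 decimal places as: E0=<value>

E0=135.7054

Apply the equity-as-call identities (strike 461.0318, horizon 2.8241 years):
d₁ = [ln(V₀/D) + (r + σ²/2)T] / (σ√T)
   = [ln(508.1755/461.0318) + (0.0215 + 0.5·0.3012²)·2.8241] / (0.3012·√2.8241)
   = [0.097360 + 0.188821] / 0.506168 = 0.565387
d₂ = d₁ − σ√T = 0.565387 − 0.506168 = 0.059219
N(d₁) = 0.714095,  N(d₂) = 0.523611,  e^(−rT) = 0.941088
E₀ = V₀·N(d₁) − D·e^(−rT)·N(d₂)
   = 508.1755·0.714095 − 461.0318·0.941088·0.523611 = 135.705439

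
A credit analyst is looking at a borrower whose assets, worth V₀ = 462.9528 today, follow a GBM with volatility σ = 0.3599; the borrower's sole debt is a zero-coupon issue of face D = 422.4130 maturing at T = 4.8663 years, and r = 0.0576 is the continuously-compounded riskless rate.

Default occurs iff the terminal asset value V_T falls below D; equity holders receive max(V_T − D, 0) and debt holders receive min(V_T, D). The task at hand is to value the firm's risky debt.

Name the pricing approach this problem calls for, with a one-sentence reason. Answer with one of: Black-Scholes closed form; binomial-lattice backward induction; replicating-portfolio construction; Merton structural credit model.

framework: Merton structural credit model

Key observation: assets follow a GBM and default happens iff V_T < 422.4130; valuing claims on that split (equity as a call, risky debt as the residual) is the structural model's definition.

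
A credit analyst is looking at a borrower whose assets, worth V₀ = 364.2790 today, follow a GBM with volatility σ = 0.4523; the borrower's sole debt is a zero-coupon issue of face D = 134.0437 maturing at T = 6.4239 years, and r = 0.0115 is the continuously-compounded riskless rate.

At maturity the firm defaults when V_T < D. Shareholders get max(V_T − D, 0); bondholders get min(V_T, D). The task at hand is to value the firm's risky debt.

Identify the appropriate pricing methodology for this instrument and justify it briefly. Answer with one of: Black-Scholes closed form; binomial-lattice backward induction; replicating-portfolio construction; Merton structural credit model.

Key observation: a levered firm with one bullet debt due at 6.4239 years is the canonical structural-credit setup: equity is a call on the firm's assets struck at the face value.

framework: Merton structural credit model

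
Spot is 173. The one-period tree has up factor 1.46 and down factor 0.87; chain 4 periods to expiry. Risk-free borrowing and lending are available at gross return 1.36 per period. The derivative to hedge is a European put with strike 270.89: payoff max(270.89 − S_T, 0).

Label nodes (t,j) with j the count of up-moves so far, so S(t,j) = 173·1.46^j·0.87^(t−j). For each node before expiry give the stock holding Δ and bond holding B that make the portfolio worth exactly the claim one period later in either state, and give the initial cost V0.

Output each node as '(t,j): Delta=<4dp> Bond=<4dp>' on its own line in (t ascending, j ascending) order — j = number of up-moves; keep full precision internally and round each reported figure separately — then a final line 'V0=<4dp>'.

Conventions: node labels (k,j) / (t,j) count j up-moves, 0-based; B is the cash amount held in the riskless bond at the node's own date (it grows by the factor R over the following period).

Under the risk-neutral measure, an up-move has probability p* = (R−d)/(u−d) = 0.8305 and values discount at R = 1.36.
Terminal payoffs: V(4,0)=171.7787, V(4,1)=104.5653, V(4,2)=0.0000, V(4,3)=0.0000, V(4,4)=0.0000
(3,0): S=113.9210. Δ = (V_up−V_dn)/(S_up−S_dn) = (104.5653−171.7787)/(166.3247−99.1113) = -1.0000. V = [p*·104.5653 + (1−p*)·171.7787]/1.36 = 85.2628. B = V − Δ·S = 199.1838.
(3,1): S=191.1778. Δ = (V_up−V_dn)/(S_up−S_dn) = (0.0000−104.5653)/(279.1196−166.3247) = -0.9270. V = [p*·0.0000 + (1−p*)·104.5653]/1.36 = 13.0316. B = V − Δ·S = 190.2609.
(3,2): S=320.8271. Δ = (V_up−V_dn)/(S_up−S_dn) = (0.0000−0.0000)/(468.4076−279.1196) = 0.0000. V = [p*·0.0000 + (1−p*)·0.0000]/1.36 = 0.0000. B = V − Δ·S = 0.0000.
(3,3): S=538.3995. Δ = (V_up−V_dn)/(S_up−S_dn) = (0.0000−0.0000)/(786.0633−468.4076) = 0.0000. V = [p*·0.0000 + (1−p*)·0.0000]/1.36 = 0.0000. B = V − Δ·S = 0.0000.
(2,0): S=130.9437. Δ = (V_up−V_dn)/(S_up−S_dn) = (13.0316−85.2628)/(191.1778−113.9210) = -0.9350. V = [p*·13.0316 + (1−p*)·85.2628]/1.36 = 18.5839. B = V − Δ·S = 141.0098.
(2,1): S=219.7446. Δ = (V_up−V_dn)/(S_up−S_dn) = (0.0000−13.0316)/(320.8271−191.1778) = -0.1005. V = [p*·0.0000 + (1−p*)·13.0316]/1.36 = 1.6241. B = V − Δ·S = 23.7115.
(2,2): S=368.7668. Δ = (V_up−V_dn)/(S_up−S_dn) = (0.0000−0.0000)/(538.3995−320.8271) = 0.0000. V = [p*·0.0000 + (1−p*)·0.0000]/1.36 = 0.0000. B = V − Δ·S = 0.0000.
(1,0): S=150.5100. Δ = (V_up−V_dn)/(S_up−S_dn) = (1.6241−18.5839)/(219.7446−130.9437) = -0.1910. V = [p*·1.6241 + (1−p*)·18.5839]/1.36 = 3.3078. B = V − Δ·S = 32.0533.
(1,1): S=252.5800. Δ = (V_up−V_dn)/(S_up−S_dn) = (0.0000−1.6241)/(368.7668−219.7446) = -0.0109. V = [p*·0.0000 + (1−p*)·1.6241]/1.36 = 0.2024. B = V − Δ·S = 2.9551.
(0,0): S=173.0000. Δ = (V_up−V_dn)/(S_up−S_dn) = (0.2024−3.3078)/(252.5800−150.5100) = -0.0304. V = [p*·0.2024 + (1−p*)·3.3078]/1.36 = 0.5358. B = V − Δ·S = 5.7993.
Sanity check at the root: Δ(0,0)·S0 + B(0,0) reproduces V0 = 0.5358.

(0,0): Delta=-0.0304 Bond=5.7993
(1,0): Delta=-0.1910 Bond=32.0533
(1,1): Delta=-0.0109 Bond=2.9551
(2,0): Delta=-0.9350 Bond=141.0098
(2,1): Delta=-0.1005 Bond=23.7115
(2,2): Delta=0.0000 Bond=0.0000
(3,0): Delta=-1.0000 Bond=199.1838
(3,1): Delta=-0.9270 Bond=190.2609
(3,2): Delta=0.0000 Bond=0.0000
(3,3): Delta=0.0000 Bond=0.0000
V0=0.5358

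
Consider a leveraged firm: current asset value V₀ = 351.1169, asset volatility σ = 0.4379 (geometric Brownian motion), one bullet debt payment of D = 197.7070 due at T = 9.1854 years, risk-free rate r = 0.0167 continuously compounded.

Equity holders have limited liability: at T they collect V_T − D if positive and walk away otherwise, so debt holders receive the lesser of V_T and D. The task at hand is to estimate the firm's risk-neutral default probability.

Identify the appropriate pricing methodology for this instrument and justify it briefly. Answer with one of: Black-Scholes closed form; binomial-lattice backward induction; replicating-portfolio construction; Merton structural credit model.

Key observation: the question is about default risk generated by asset-value dynamics against a debt face of 197.7070 — the structural framework prices exactly that.

framework: Merton structural credit model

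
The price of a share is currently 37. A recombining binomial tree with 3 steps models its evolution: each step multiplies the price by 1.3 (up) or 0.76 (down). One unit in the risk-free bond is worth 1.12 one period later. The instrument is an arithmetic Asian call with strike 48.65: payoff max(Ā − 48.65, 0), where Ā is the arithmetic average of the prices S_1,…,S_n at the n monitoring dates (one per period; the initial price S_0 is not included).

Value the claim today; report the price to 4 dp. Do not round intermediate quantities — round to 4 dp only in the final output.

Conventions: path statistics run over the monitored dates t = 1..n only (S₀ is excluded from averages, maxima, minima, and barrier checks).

price = 3.6605

Under the martingale measure an up-move has probability p* = 0.6667; value the claim as the probability-weighted average of per-path payoffs, discounted 3 periods at R = 1.12.
Enumerate all 2^3 = 8 price paths (U = up ×1.3, D = down ×0.76); each path with k up-moves has probability p*^k·(1−p*)^(3−k).
DDD: Ā=21.9111, payoff=0.0000, prob=0.037037
UDD: Ā=37.4795, payoff=0.0000, prob=0.074074
DUD: Ā=30.8195, payoff=0.0000, prob=0.074074
UUD: Ā=52.7176, payoff=4.0676, prob=0.148148
DDU: Ā=25.7579, payoff=0.0000, prob=0.074074
UDU: Ā=44.0596, payoff=0.0000, prob=0.148148
DUU: Ā=37.3996, payoff=0.0000, prob=0.148148
UUU: Ā=63.9730, payoff=15.3230, prob=0.296296
Price = Σ prob·payoff / R^3 = 5.142756 / 1.404928 = 3.6605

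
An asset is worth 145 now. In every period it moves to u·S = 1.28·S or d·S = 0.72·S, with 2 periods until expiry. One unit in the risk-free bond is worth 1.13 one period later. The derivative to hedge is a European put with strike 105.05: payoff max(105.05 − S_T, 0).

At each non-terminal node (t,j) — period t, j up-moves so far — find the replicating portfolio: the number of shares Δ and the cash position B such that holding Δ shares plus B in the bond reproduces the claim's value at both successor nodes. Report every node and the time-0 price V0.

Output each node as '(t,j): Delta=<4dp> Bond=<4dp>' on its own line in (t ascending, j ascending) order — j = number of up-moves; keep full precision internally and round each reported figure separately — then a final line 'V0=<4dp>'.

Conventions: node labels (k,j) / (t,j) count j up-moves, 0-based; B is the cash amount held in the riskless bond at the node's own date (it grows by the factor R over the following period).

(0,0): Delta=-0.0872 Bond=14.3277
(1,0): Delta=-0.5111 Bond=60.4440
(1,1): Delta=0.0000 Bond=0.0000
V0=1.6790

Under the risk-neutral measure, an up-move has probability p* = (R−d)/(u−d) = 0.7321 and values discount at R = 1.13.
At maturity the claim pays: V(2,0)=29.8820, V(2,1)=0.0000, V(2,2)=0.0000
  t=1,j=0: stock 104.4000 → up 133.6320 (V=0.0000), down 75.1680 (V=29.8820). Price 7.0833; hedge Δ=-0.5111, bond B=60.4440.
  t=1,j=1: stock 185.6000 → up 237.5680 (V=0.0000), down 133.6320 (V=0.0000). Price 0.0000; hedge Δ=0.0000, bond B=0.0000.
  t=0,j=0: stock 145.0000 → up 185.6000 (V=0.0000), down 104.4000 (V=7.0833). Price 1.6790; hedge Δ=-0.0872, bond B=14.3277.
As a check, the time-0 holding Δ(0,0)·S0 + B(0,0) comes to 1.6790 — exactly V0.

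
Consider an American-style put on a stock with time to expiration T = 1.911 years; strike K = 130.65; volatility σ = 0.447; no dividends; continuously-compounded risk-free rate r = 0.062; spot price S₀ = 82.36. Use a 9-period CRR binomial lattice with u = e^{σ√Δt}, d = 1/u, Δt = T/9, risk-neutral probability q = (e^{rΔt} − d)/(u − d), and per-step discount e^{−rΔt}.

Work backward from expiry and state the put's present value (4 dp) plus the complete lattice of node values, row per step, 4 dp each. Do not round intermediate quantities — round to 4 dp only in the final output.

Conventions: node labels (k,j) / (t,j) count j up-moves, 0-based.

params: Δt=0.21233 u=1.22872 d=0.81385 q=0.48063 e^(-rΔt)=0.98692
t_9 payoffs: 117.7489 111.1723 101.2434 86.2530 63.6211 29.4523 0.0000 0.0000 0.0000 0.0000
k=8: node(8,0) S=15.8519 payoff=114.7981 vs cont=113.0894 → 114.7981 [stop]  node(8,1) S=23.9327 payoff=106.7173 vs cont=105.0087 → 106.7173 [stop]  node(8,2) S=36.1326 payoff=94.5174 vs cont=92.8087 → 94.5174 [stop]  node(8,3) S=54.5516 payoff=76.0984 vs cont=74.3897 → 76.0984 [stop]  node(8,4) S=82.3600 payoff=48.2900 vs cont=46.5813 → 48.2900 [stop]  node(8,5) S=124.3440 payoff=6.3060 vs cont=15.0966 → 15.0966 [wait]  node(8,6) S=187.7298 payoff=0.0000 vs cont=0.0000 → 0.0000 [wait]  node(8,7) S=283.4274 payoff=0.0000 vs cont=0.0000 → 0.0000 [wait]  node(8,8) S=427.9078 payoff=0.0000 vs cont=0.0000 → 0.0000 [wait]
k=7: node(7,0) S=19.4777 payoff=111.1723 vs cont=109.4637 → 111.1723 [stop]  node(7,1) S=29.4066 payoff=101.2434 vs cont=99.5347 → 101.2434 [stop]  node(7,2) S=44.3970 payoff=86.2530 vs cont=84.5443 → 86.2530 [stop]  node(7,3) S=67.0289 payoff=63.6211 vs cont=61.9124 → 63.6211 [stop]  node(7,4) S=101.1977 payoff=29.4523 vs cont=31.9134 → 31.9134 [wait]  node(7,5) S=152.7844 payoff=0.0000 vs cont=7.7382 → 7.7382 [wait]  node(7,6) S=230.6681 payoff=0.0000 vs cont=0.0000 → 0.0000 [wait]  node(7,7) S=348.2539 payoff=0.0000 vs cont=0.0000 → 0.0000 [wait]
k=6: node(6,0) S=23.9327 payoff=106.7173 vs cont=105.0087 → 106.7173 [stop]  node(6,1) S=36.1326 payoff=94.5174 vs cont=92.8087 → 94.5174 [stop]  node(6,2) S=54.5516 payoff=76.0984 vs cont=74.3897 → 76.0984 [stop]  node(6,3) S=82.3600 payoff=48.2900 vs cont=47.7487 → 48.2900 [stop]  node(6,4) S=124.3440 payoff=6.3060 vs cont=20.0287 → 20.0287 [wait]  node(6,5) S=187.7298 payoff=0.0000 vs cont=3.9664 → 3.9664 [wait]  node(6,6) S=283.4274 payoff=0.0000 vs cont=0.0000 → 0.0000 [wait]
k=5: node(5,0) S=29.4066 payoff=101.2434 vs cont=99.5347 → 101.2434 [stop]  node(5,1) S=44.3970 payoff=86.2530 vs cont=84.5443 → 86.2530 [stop]  node(5,2) S=67.0289 payoff=63.6211 vs cont=61.9124 → 63.6211 [stop]  node(5,3) S=101.1977 payoff=29.4523 vs cont=34.2529 → 34.2529 [wait]  node(5,4) S=152.7844 payoff=0.0000 vs cont=12.1477 → 12.1477 [wait]  node(5,5) S=230.6681 payoff=0.0000 vs cont=2.0331 → 2.0331 [wait]
k=4: node(4,0) S=36.1326 payoff=94.5174 vs cont=92.8087 → 94.5174 [stop]  node(4,1) S=54.5516 payoff=76.0984 vs cont=74.3897 → 76.0984 [stop]  node(4,2) S=82.3600 payoff=48.2900 vs cont=48.8584 → 48.8584 [wait]  node(4,3) S=124.3440 payoff=6.3060 vs cont=23.3195 → 23.3195 [wait]  node(4,4) S=187.7298 payoff=0.0000 vs cont=7.1911 → 7.1911 [wait]
k=3: node(3,0) S=44.3970 payoff=86.2530 vs cont=84.5443 → 86.2530 [stop]  node(3,1) S=67.0289 payoff=63.6211 vs cont=62.1820 → 63.6211 [stop]  node(3,2) S=101.1977 payoff=29.4523 vs cont=36.1052 → 36.1052 [wait]  node(3,3) S=152.7844 payoff=0.0000 vs cont=15.3641 → 15.3641 [wait]
k=2: node(2,0) S=54.5516 payoff=76.0984 vs cont=74.3897 → 76.0984 [stop]  node(2,1) S=82.3600 payoff=48.2900 vs cont=49.7371 → 49.7371 [wait]  node(2,2) S=124.3440 payoff=6.3060 vs cont=25.7946 → 25.7946 [wait]
k=1: node(1,0) S=67.0289 payoff=63.6211 vs cont=62.5988 → 63.6211 [stop]  node(1,1) S=101.1977 payoff=29.4523 vs cont=37.7296 → 37.7296 [wait]
k=0: node(0,0) S=82.3600 payoff=48.2900 vs cont=50.5076 → 50.5076 [wait]

price = 50.5076
tree:
50.5076
63.6211 37.7296
76.0984 49.7371 25.7946
86.2530 63.6211 36.1052 15.3641
94.5174 76.0984 48.8584 23.3195 7.1911
101.2434 86.2530 63.6211 34.2529 12.1477 2.0331
106.7173 94.5174 76.0984 48.2900 20.0287 3.9664 0.0000
111.1723 101.2434 86.2530 63.6211 31.9134 7.7382 0.0000 0.0000
114.7981 106.7173 94.5174 76.0984 48.2900 15.0966 0.0000 0.0000 0.0000
117.7489 111.1723 101.2434 86.2530 63.6211 29.4523 0.0000 0.0000 0.0000 0.0000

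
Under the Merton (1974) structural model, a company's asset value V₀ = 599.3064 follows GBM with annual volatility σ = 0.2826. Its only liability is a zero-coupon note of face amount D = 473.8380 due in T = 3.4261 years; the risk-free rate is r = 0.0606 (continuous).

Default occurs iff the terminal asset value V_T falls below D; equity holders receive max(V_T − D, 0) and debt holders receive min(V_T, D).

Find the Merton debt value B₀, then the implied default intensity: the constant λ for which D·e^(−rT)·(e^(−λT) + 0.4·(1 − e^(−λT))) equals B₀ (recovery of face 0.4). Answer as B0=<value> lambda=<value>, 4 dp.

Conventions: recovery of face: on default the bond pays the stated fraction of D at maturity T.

B0=357.7344 lambda=0.0367

Work the structural quantities from V₀ = 599.3064 against face 473.8380:
d₁ = [ln(V₀/D) + (r + σ²/2)T] / (σ√T)
   = [ln(599.3064/473.8380) + (0.0606 + 0.5·0.2826²)·3.4261] / (0.2826·√3.4261)
   = [0.234907 + 0.344431] / 0.523085 = 1.107541
d₂ = d₁ − σ√T = 1.107541 − 0.523085 = 0.584456
N(d₁) = 0.865970,  N(d₂) = 0.720543,  e^(−rT) = 0.812514
E₀ = V₀·N(d₁) − D·e^(−rT)·N(d₂)
   = 599.3064·0.865970 − 473.8380·0.812514·0.720543 = 241.572043
B₀ = V₀ − E₀ = 599.3064 − 241.572043 = 357.734357
e^(−λT) = (B₀·e^(rT)/D − 0.4)/(1 − 0.4) = (357.7344·1.230747/473.8380 − 0.4)/0.6 = 0.88196633
λ = −ln(0.88196633)/3.4261 = 0.036660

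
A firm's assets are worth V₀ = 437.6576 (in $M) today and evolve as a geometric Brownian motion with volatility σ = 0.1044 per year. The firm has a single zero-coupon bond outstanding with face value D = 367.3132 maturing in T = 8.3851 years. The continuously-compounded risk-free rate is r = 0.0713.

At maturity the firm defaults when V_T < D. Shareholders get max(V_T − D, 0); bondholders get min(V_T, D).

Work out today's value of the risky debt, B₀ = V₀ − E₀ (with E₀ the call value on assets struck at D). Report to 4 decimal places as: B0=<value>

With assets at 437.6576 and a single debt payment of 367.3132 at 8.3851 years:
d₁ = [ln(V₀/D) + (r + σ²/2)T] / (σ√T)
   = [ln(437.6576/367.3132) + (0.0713 + 0.5·0.1044²)·8.3851] / (0.1044·√8.3851)
   = [0.175222 + 0.643554] / 0.302311 = 2.708385
d₂ = d₁ − σ√T = 2.708385 − 0.302311 = 2.406073
N(d₁) = 0.996619,  N(d₂) = 0.991937,  e^(−rT) = 0.549989
E₀ = V₀·N(d₁) − D·e^(−rT)·N(d₂)
   = 437.6576·0.996619 − 367.3132·0.549989·0.991937 = 235.788745
B₀ = V₀ − E₀ = 437.6576 − 235.788745 = 201.868855

B0=201.8689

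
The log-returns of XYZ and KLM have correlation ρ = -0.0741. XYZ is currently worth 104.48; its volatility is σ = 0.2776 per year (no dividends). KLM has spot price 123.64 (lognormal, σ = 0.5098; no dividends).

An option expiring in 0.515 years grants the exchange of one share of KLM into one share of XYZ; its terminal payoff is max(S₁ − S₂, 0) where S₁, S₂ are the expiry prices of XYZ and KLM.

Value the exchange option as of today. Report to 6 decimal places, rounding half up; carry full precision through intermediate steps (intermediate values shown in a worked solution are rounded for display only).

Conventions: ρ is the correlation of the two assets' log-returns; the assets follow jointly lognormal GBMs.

exchange price = 11.252856

σ_eff = √(σ₁² + σ₂² − 2ρσ₁σ₂) = √(0.2776² + 0.5098² − 2·-0.0741·0.2776·0.5098) = 0.598273
d₁ = (ln(S₁/S₂) + (q₂ − q₁ + σ_eff²/2)T) / (σ_eff√T) = (ln(104.48/123.64) + (0.0 − 0.0 + 0.178966)·0.515) / 0.429342 = -0.177507
d₂ = d₁ − σ_eff√T = -0.177507 − 0.429342 = -0.606849
N(d₁) = 0.429555,  N(d₂) = 0.271976
V = S₁·e^{−q₁T}·N(d₁) − S₂·e^{−q₂T}·N(d₂) = 44.879917 − 33.627062 = 11.252856
Key observation: pricing in KLM-units makes this a unit-strike call on the ratio S₁/S₂ — the risk-free rate cancels and cannot affect the value.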